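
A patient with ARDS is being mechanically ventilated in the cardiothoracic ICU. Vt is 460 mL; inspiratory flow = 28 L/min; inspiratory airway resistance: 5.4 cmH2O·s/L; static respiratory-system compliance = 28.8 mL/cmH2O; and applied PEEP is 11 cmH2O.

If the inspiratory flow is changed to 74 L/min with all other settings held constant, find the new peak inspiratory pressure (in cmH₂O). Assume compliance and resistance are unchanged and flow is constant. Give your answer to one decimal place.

Flow: 28 L/min ÷ 60 = 0.4667 L/s.
New flow: 74 L/min ÷ 60 = 1.2333 L/s.
PIP = Vt/C + R·V̇ + PEEP (constant-flow equation of motion).
Only the resistive term changes: ΔPIP = R × ΔV̇ = 5.4 × (1.2333 − 0.4667) = 5.4 × 0.7666 = 4.14 cmH2O.
Original PIP = 460/28.8 + 5.4×0.4667 + 11 = 29.492 cmH2O; new PIP = 29.492 + (4.14) = 33.632 cmH2O.

33.6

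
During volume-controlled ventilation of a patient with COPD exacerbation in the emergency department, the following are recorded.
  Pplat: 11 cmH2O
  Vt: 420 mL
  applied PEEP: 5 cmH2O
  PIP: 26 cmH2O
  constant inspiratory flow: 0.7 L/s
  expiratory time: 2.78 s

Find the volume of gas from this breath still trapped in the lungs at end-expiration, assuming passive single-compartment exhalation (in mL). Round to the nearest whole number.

R = (PIP − Pplat)/V̇ = (26 − 11) / 0.7 = 15.0/0.7 = 21.429 cmH2O·s/L.
C = Vt/(Pplat − PEEP) = 420.0 / (11 − 5) = 420.0/6.0 = 70.0 mL/cmH2O.
τ = R × C = 21.429 × 0.07 L/cmH2O = 1.5 s.
Fraction remaining = e^(−Te/τ) = e^(−2.78/1.5) = 0.1567.
Trapped volume = 420.0 × 0.1567 = 65.814 mL.

66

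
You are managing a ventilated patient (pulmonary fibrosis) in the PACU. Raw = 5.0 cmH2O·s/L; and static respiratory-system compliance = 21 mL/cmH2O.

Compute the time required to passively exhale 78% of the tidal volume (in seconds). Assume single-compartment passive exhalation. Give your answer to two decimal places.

0.16

τ = R × C = 5.0 × 21 mL/cmH2O = 5.0 × 0.021 L/cmH2O = 0.105 s.
Exhaled fraction f = 1 − e^(−t/τ) → t = −τ·ln(1 − f) = −0.105·ln(0.22) = 0.159 s.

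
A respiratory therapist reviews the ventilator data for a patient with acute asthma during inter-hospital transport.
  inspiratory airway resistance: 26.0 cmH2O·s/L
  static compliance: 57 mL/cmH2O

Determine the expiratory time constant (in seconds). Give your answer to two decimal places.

1.48

τ = R × C = 26.0 × 57 mL/cmH2O = 26.0 × 0.057 L/cmH2O = 1.482 s.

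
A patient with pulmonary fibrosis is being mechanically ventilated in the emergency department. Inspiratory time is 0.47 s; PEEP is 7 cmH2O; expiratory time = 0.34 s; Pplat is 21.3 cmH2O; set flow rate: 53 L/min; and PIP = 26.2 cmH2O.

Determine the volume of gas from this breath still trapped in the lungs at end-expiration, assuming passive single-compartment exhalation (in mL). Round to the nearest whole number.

Flow: 53 L/min ÷ 60 = 0.8833 L/s.
Vt = flow × Ti = 0.8833 L/s × 0.47 s × 1000 mL/L = 415.15 mL.
R = (PIP − Pplat)/V̇ = (26.2 − 21.3) / 0.8833 = 4.9/0.8833 = 5.547 cmH2O·s/L.
C = Vt/(Pplat − PEEP) = 415.15 / (21.3 − 7) = 415.15/14.3 = 29.031 mL/cmH2O.
τ = R × C = 5.547 × 0.02903 L/cmH2O = 0.161 s.
Fraction remaining = e^(−Te/τ) = e^(−0.34/0.161) = 0.121.
Trapped volume = 415.15 × 0.121 = 50.233 mL.

50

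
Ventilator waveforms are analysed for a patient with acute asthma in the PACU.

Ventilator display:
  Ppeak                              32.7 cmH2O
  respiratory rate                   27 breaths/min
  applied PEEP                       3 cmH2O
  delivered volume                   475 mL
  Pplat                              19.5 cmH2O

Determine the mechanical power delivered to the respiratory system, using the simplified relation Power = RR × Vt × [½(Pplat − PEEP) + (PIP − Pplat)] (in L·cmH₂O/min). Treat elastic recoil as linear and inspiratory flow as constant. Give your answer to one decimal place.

275.1

Per-breath work = Vt × [½(Pplat−PEEP) + (PIP−Pplat)] = 0.475 × [0.5×16.5 + 13.2] = 0.475 × 21.45 = 10.189 L·cmH2O.
Power = 27 × 10.189 = 275.1 L·cmH2O/min.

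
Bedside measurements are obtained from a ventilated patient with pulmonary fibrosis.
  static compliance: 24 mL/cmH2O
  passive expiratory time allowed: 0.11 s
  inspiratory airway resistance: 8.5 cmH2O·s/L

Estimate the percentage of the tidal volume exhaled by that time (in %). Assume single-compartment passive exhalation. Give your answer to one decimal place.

41.7

τ = R × C = 8.5 × 24 mL/cmH2O = 8.5 × 0.024 L/cmH2O = 0.204 s.
Passive exhalation: V(t)/V₀ = e^(−t/τ) = e^(−0.11/0.204) = 0.5832.
Fraction exhaled = 1 − 0.5832 = 0.4168 → 41.68%.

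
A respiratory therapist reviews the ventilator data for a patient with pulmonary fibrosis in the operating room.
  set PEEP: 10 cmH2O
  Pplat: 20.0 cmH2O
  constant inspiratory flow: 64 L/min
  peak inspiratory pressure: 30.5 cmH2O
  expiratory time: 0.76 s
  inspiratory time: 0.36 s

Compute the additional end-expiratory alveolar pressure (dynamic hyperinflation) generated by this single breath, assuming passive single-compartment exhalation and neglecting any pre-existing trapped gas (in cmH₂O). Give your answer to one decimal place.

Flow: 64 L/min ÷ 60 = 1.0667 L/s.
Vt = flow × Ti = 1.0667 L/s × 0.36 s × 1000 mL/L = 384.01 mL.
R = (PIP − Pplat)/V̇ = (30.5 − 20.0) / 1.0667 = 10.5/1.0667 = 9.843 cmH2O·s/L.
C = Vt/(Pplat − PEEP) = 384.01 / (20.0 − 10) = 384.01/10.0 = 38.401 mL/cmH2O.
τ = R × C = 9.843 × 0.0384 L/cmH2O = 0.378 s.
Fraction remaining = e^(−Te/τ) = e^(−0.76/0.378) = 0.1339; trapped volume = 384.01 × 0.1339 = 51.419 mL.
Additional alveolar pressure from trapping ≈ V_trapped / C = 51.419 / 38.401 = 1.339 cmH2O.

1.3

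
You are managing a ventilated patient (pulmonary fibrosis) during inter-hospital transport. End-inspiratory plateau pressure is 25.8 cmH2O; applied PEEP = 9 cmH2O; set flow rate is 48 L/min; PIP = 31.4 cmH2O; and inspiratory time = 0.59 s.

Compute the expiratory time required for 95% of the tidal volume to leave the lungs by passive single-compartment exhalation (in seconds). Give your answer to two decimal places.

0.59

Flow: 48 L/min ÷ 60 = 0.8 L/s.
Vt = flow × Ti = 0.8 L/s × 0.59 s × 1000 mL/L = 472.0 mL.
R = (PIP − Pplat)/V̇ = (31.4 − 25.8) / 0.8 = 5.6/0.8 = 7.0 cmH2O·s/L.
C = Vt/(Pplat − PEEP) = 472.0 / (25.8 − 9) = 472.0/16.8 = 28.095 mL/cmH2O.
τ = R × C = 7.0 × 0.0281 L/cmH2O = 0.1967 s.
t = −τ·ln(1 − 0.95) = −0.1967·ln(0.05) = 0.5893 s.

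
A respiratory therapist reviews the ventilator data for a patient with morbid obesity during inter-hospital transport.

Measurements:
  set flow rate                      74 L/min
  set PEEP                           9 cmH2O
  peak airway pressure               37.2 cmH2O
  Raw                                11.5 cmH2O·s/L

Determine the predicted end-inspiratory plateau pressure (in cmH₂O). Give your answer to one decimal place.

Flow: 74 L/min ÷ 60 = 1.2333 L/s.
Pplat = PIP − Raw × flow = 37.2 − 11.5 × 1.2333 = 37.2 − 14.183 = 23.017 cmH2O.

23.0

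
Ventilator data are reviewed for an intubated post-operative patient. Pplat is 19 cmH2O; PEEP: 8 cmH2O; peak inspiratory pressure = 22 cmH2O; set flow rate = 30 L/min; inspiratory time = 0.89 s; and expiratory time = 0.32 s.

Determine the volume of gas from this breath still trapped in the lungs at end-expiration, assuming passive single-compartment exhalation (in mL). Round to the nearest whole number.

119

Flow: 30 L/min ÷ 60 = 0.5 L/s.
Vt = flow × Ti = 0.5 L/s × 0.89 s × 1000 mL/L = 445.0 mL.
R = (PIP − Pplat)/V̇ = (22 − 19) / 0.5 = 3.0/0.5 = 6.0 cmH2O·s/L.
C = Vt/(Pplat − PEEP) = 445.0 / (19 − 8) = 445.0/11.0 = 40.455 mL/cmH2O.
τ = R × C = 6.0 × 0.04046 L/cmH2O = 0.2428 s.
Fraction remaining = e^(−Te/τ) = e^(−0.32/0.2428) = 0.2677.
Trapped volume = 445.0 × 0.2677 = 119.13 mL.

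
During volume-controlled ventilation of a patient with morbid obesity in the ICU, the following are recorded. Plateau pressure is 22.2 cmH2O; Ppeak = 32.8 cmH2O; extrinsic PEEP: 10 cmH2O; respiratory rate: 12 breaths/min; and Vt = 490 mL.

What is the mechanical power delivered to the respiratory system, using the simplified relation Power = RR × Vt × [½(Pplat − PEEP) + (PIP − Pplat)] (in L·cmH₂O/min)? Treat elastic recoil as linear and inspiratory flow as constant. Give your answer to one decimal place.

98.2

Per-breath work = Vt × [½(Pplat−PEEP) + (PIP−Pplat)] = 0.490 × [0.5×12.2 + 10.6] = 0.490 × 16.7 = 8.183 L·cmH2O.
Power = 12 × 8.183 = 98.196 L·cmH2O/min.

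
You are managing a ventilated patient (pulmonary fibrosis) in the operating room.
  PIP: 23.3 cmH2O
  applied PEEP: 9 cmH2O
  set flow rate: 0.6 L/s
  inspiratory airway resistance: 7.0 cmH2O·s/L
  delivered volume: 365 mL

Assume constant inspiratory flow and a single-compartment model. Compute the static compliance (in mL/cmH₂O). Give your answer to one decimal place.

Equation of motion (constant flow): PIP = Vt/C + R·V̇ + PEEP.
Vt/C = PIP − R·V̇ − PEEP = 23.3 − 7.0×0.6 − 9 = 23.3 − 4.2 − 9 = 10.1 cmH2O.
C = Vt / 10.1 = 365 / 10.1 = 36.139 mL/cmH2O.

36.1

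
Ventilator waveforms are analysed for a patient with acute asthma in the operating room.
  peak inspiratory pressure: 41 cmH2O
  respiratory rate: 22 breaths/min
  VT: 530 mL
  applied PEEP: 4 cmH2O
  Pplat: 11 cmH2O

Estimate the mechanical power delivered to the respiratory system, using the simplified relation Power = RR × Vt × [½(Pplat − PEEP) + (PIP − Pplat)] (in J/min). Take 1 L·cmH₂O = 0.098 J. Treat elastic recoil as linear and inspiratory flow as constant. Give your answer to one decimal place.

Per-breath work = Vt × [½(Pplat−PEEP) + (PIP−Pplat)] = 0.530 × [0.5×7.0 + 30.0] = 0.530 × 33.5 = 17.755 L·cmH2O.
Power = 22 × 17.755 = 390.61 L·cmH2O/min.
× 0.098 J/(L·cmH2O) → 38.28 J/min.

38.3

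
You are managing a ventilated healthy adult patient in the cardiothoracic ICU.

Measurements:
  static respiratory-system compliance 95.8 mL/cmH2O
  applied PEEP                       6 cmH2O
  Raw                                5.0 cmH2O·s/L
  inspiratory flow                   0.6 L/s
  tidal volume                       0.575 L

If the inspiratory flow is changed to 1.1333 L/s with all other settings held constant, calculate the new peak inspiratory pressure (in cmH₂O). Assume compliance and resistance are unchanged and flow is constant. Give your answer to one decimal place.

PIP = Vt/C + R·V̇ + PEEP (constant-flow equation of motion).
Only the resistive term changes: ΔPIP = R × ΔV̇ = 5.0 × (1.1333 − 0.6) = 5.0 × 0.5333 = 2.667 cmH2O.
Original PIP = 575/95.8 + 5.0×0.6 + 6 = 15.002 cmH2O; new PIP = 15.002 + (2.667) = 17.669 cmH2O.

17.7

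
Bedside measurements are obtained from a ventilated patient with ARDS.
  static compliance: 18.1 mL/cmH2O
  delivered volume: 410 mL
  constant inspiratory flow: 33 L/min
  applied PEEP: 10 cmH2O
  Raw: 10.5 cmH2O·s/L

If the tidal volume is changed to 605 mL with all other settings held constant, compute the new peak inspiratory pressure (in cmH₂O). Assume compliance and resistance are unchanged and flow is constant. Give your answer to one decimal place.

Flow: 33 L/min ÷ 60 = 0.55 L/s.
PIP = Vt/C + R·V̇ + PEEP (constant-flow equation of motion).
Only the elastic term changes: ΔPIP = ΔVt / C = (605 − 410) / 18.1 = 10.773 cmH2O.
Original PIP = 410/18.1 + 10.5×0.55 + 10 = 38.427 cmH2O; new PIP = 38.427 + (10.773) = 49.2 cmH2O.

49.2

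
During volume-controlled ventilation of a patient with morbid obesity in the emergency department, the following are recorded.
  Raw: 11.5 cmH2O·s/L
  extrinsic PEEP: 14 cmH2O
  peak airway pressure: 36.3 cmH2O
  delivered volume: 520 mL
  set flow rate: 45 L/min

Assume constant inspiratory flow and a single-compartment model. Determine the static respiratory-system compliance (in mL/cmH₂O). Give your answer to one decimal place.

38.0

Flow: 45 L/min ÷ 60 = 0.75 L/s.
Equation of motion (constant flow): PIP = Vt/C + R·V̇ + PEEP.
Vt/C = PIP − R·V̇ − PEEP = 36.3 − 11.5×0.75 − 14 = 36.3 − 8.625 − 14 = 13.675 cmH2O.
C = Vt / 13.675 = 520 / 13.675 = 38.026 mL/cmH2O.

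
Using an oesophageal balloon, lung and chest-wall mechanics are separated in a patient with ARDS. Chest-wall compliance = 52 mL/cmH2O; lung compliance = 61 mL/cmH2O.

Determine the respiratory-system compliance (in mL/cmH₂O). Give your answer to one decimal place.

Lung and chest wall are elastances in series: 1/Crs = 1/CL + 1/Ccw.
1/Crs = 1/61 + 1/52 = 0.03562.
Crs = 28.074 mL/cmH2O.

28.1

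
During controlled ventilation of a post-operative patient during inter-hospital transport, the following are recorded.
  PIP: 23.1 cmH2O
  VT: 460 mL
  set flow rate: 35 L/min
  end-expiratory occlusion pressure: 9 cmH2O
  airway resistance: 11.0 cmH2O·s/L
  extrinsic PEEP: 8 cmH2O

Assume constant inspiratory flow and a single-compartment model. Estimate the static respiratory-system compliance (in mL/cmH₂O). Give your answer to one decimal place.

Flow: 35 L/min ÷ 60 = 0.5833 L/s.
Total PEEP = 9 cmH2O (set 8 + intrinsic 1); this is the baseline alveolar pressure.
Equation of motion (constant flow): PIP = Vt/C + R·V̇ + PEEP.
Vt/C = PIP − R·V̇ − PEEP = 23.1 − 11.0×0.5833 − 9 = 23.1 − 6.416 − 9 = 7.684 cmH2O.
C = Vt / 7.684 = 460 / 7.684 = 59.865 mL/cmH2O.

59.9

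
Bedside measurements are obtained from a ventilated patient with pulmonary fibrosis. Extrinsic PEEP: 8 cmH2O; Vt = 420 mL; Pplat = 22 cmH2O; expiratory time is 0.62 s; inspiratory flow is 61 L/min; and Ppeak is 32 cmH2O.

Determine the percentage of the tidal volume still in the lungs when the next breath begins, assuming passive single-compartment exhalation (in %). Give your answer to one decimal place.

12.2

Flow: 61 L/min ÷ 60 = 1.0167 L/s.
R = (PIP − Pplat)/V̇ = (32 − 22) / 1.0167 = 10.0/1.0167 = 9.836 cmH2O·s/L.
C = Vt/(Pplat − PEEP) = 420.0 / (22 − 8) = 420.0/14.0 = 30.0 mL/cmH2O.
τ = R × C = 9.836 × 0.03 L/cmH2O = 0.2951 s.
Fraction remaining at end-expiration = e^(−Te/τ) = e^(−0.62/0.2951) = 0.1223 → 12.23%.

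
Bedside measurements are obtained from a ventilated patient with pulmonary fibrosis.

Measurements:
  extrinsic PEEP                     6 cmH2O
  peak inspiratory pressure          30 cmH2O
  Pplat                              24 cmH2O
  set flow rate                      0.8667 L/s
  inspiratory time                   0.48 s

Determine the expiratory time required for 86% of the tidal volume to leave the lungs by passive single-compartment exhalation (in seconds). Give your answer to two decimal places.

Vt = flow × Ti = 0.8667 L/s × 0.48 s × 1000 mL/L = 416.02 mL.
R = (PIP − Pplat)/V̇ = (30 − 24) / 0.8667 = 6.0/0.8667 = 6.923 cmH2O·s/L.
C = Vt/(Pplat − PEEP) = 416.02 / (24 − 6) = 416.02/18.0 = 23.112 mL/cmH2O.
τ = R × C = 6.923 × 0.02311 L/cmH2O = 0.16 s.
t = −τ·ln(1 − 0.86) = −0.16·ln(0.14) = 0.3146 s.

0.31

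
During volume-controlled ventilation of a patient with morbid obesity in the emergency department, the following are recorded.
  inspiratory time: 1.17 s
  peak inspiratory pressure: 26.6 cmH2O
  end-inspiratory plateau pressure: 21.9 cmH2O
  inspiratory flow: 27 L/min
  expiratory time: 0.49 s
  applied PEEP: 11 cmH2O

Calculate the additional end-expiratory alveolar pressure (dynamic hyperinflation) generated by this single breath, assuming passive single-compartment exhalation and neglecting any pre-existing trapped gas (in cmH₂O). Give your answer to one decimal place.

Flow: 27 L/min ÷ 60 = 0.45 L/s.
Vt = flow × Ti = 0.45 L/s × 1.17 s × 1000 mL/L = 526.5 mL.
R = (PIP − Pplat)/V̇ = (26.6 − 21.9) / 0.45 = 4.7/0.45 = 10.444 cmH2O·s/L.
C = Vt/(Pplat − PEEP) = 526.5 / (21.9 − 11) = 526.5/10.9 = 48.303 mL/cmH2O.
τ = R × C = 10.444 × 0.0483 L/cmH2O = 0.5044 s.
Fraction remaining = e^(−Te/τ) = e^(−0.49/0.5044) = 0.3785; trapped volume = 526.5 × 0.3785 = 199.28 mL.
Additional alveolar pressure from trapping ≈ V_trapped / C = 199.28 / 48.303 = 4.126 cmH2O.

4.1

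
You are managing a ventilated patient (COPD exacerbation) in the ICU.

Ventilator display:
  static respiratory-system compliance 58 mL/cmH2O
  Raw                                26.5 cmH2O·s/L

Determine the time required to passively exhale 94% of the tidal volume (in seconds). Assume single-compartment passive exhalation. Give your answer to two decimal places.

4.32

τ = R × C = 26.5 × 58 mL/cmH2O = 26.5 × 0.058 L/cmH2O = 1.537 s.
Exhaled fraction f = 1 − e^(−t/τ) → t = −τ·ln(1 − f) = −1.537·ln(0.06) = 4.324 s.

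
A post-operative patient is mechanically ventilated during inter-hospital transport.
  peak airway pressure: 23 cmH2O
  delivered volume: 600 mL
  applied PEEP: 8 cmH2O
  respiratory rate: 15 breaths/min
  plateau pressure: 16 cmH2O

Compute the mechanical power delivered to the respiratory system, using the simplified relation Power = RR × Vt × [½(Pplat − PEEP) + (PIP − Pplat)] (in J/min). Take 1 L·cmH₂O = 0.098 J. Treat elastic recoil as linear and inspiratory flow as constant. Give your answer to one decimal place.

9.7

Per-breath work = Vt × [½(Pplat−PEEP) + (PIP−Pplat)] = 0.600 × [0.5×8.0 + 7.0] = 0.600 × 11.0 = 6.6 L·cmH2O.
Power = 15 × 6.6 = 99.0 L·cmH2O/min.
× 0.098 J/(L·cmH2O) → 9.702 J/min.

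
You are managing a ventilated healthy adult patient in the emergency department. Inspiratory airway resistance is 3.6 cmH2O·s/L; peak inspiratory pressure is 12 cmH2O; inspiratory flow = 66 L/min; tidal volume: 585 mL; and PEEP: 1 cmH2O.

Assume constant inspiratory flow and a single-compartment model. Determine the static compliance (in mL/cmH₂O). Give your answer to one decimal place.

83.1

Flow: 66 L/min ÷ 60 = 1.1 L/s.
Equation of motion (constant flow): PIP = Vt/C + R·V̇ + PEEP.
Vt/C = PIP − R·V̇ − PEEP = 12 − 3.6×1.1 − 1 = 12 − 3.96 − 1 = 7.04 cmH2O.
C = Vt / 7.04 = 585 / 7.04 = 83.097 mL/cmH2O.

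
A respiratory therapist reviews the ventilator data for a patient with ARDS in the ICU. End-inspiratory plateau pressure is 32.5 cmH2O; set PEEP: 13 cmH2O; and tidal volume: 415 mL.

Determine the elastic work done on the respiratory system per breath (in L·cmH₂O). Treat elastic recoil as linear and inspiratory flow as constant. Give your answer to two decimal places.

4.05

Elastic work ≈ ½ × (Pplat − PEEP) × Vt = 0.5 × (32.5 − 13) × 0.415 L = 0.5 × 19.5 × 0.415 = 4.046 L·cmH2O.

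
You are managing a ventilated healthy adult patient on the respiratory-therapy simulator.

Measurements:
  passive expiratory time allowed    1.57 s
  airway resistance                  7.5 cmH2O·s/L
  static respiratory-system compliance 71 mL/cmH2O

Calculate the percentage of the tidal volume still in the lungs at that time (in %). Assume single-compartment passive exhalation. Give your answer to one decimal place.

5.2

τ = R × C = 7.5 × 71 mL/cmH2O = 7.5 × 0.071 L/cmH2O = 0.5325 s.
Passive exhalation: V(t)/V₀ = e^(−t/τ) = e^(−1.57/0.5325) = 0.05243.
Fraction remaining = 0.05243 → 5.243%.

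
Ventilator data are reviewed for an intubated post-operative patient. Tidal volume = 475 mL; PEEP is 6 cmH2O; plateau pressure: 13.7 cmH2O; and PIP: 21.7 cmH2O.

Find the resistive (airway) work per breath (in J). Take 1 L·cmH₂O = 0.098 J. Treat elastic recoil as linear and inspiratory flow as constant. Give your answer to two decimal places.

With constant inspiratory flow the resistive pressure is constant at PIP − Pplat = 21.7 − 13.7 = 8.0 cmH2O, so resistive work = 8.0 × 0.475 = 3.8 L·cmH2O.
× 0.098 J/(L·cmH2O) → 0.3724 J.

0.37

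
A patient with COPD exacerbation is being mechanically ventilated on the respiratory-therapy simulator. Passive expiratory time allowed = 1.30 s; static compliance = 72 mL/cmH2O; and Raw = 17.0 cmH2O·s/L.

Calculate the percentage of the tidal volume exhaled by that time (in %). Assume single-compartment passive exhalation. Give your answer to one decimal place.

τ = R × C = 17.0 × 72 mL/cmH2O = 17.0 × 0.072 L/cmH2O = 1.224 s.
Passive exhalation: V(t)/V₀ = e^(−t/τ) = e^(−1.30/1.224) = 0.3457.
Fraction exhaled = 1 − 0.3457 = 0.6543 → 65.43%.

65.4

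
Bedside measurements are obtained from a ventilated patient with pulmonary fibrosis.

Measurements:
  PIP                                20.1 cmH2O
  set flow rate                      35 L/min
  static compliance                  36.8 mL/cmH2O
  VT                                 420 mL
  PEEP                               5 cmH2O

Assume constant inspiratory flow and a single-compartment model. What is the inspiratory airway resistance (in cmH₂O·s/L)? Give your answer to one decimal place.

6.3

Flow: 35 L/min ÷ 60 = 0.5833 L/s.
Equation of motion (constant flow): PIP = Vt/C + R·V̇ + PEEP.
R·V̇ = PIP − Vt/C − PEEP = 20.1 − 420/36.8 − 5 = 20.1 − 11.413 − 5 = 3.687 cmH2O.
R = 3.687 / 0.5833 = 6.321 cmH2O·s/L.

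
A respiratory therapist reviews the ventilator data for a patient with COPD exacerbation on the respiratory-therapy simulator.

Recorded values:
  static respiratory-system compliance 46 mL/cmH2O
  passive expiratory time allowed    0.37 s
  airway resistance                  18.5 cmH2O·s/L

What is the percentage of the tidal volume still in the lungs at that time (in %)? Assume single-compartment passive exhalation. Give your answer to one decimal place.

τ = R × C = 18.5 × 46 mL/cmH2O = 18.5 × 0.046 L/cmH2O = 0.851 s.
Passive exhalation: V(t)/V₀ = e^(−t/τ) = e^(−0.37/0.851) = 0.6474.
Fraction remaining = 0.6474 → 64.74%.

64.7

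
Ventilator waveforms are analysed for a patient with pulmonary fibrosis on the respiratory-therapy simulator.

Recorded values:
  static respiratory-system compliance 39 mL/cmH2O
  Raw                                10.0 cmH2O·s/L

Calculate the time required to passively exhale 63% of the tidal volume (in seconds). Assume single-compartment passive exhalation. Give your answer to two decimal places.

τ = R × C = 10.0 × 39 mL/cmH2O = 10.0 × 0.039 L/cmH2O = 0.39 s.
Exhaled fraction f = 1 − e^(−t/τ) → t = −τ·ln(1 − f) = −0.39·ln(0.37) = 0.3878 s.

0.39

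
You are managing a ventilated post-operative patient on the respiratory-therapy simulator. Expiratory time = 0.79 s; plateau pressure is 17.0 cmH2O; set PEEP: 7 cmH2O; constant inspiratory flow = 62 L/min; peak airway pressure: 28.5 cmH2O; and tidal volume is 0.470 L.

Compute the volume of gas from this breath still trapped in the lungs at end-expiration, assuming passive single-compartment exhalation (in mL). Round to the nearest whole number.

Flow: 62 L/min ÷ 60 = 1.0333 L/s.
R = (PIP − Pplat)/V̇ = (28.5 − 17.0) / 1.0333 = 11.5/1.0333 = 11.129 cmH2O·s/L.
C = Vt/(Pplat − PEEP) = 470.0 / (17.0 − 7) = 470.0/10.0 = 47.0 mL/cmH2O.
τ = R × C = 11.129 × 0.047 L/cmH2O = 0.5231 s.
Fraction remaining = e^(−Te/τ) = e^(−0.79/0.5231) = 0.2209.
Trapped volume = 470.0 × 0.2209 = 103.82 mL.

104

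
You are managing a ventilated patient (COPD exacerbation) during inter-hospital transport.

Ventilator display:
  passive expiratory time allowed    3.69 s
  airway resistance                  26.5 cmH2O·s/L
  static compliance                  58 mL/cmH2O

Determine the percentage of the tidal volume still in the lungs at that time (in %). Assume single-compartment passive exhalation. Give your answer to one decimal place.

τ = R × C = 26.5 × 58 mL/cmH2O = 26.5 × 0.058 L/cmH2O = 1.537 s.
Passive exhalation: V(t)/V₀ = e^(−t/τ) = e^(−3.69/1.537) = 0.09065.
Fraction remaining = 0.09065 → 9.065%.

9.1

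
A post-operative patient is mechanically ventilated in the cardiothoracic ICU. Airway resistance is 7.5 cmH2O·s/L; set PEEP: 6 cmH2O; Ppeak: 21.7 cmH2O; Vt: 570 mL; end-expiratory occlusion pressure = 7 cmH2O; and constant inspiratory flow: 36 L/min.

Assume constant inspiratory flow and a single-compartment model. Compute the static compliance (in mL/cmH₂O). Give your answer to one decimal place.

Flow: 36 L/min ÷ 60 = 0.6 L/s.
Total PEEP = 7 cmH2O (set 6 + intrinsic 1); this is the baseline alveolar pressure.
Equation of motion (constant flow): PIP = Vt/C + R·V̇ + PEEP.
Vt/C = PIP − R·V̇ − PEEP = 21.7 − 7.5×0.6 − 7 = 21.7 − 4.5 − 7 = 10.2 cmH2O.
C = Vt / 10.2 = 570 / 10.2 = 55.882 mL/cmH2O.

55.9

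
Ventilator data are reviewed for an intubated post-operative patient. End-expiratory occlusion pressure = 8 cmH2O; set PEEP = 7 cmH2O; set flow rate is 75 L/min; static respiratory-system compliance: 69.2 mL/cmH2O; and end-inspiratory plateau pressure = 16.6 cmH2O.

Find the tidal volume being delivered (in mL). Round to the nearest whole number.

End-expiratory occlusion gives total PEEP = 8 cmH2O (intrinsic PEEP = 8 − 7 = 1). Use total PEEP for the elastic gradient.
Vt = Cstat × (Pplat − PEEPtotal) = 69.2 × (16.6 − 8) = 69.2 × 8.6 = 595.12 mL.

595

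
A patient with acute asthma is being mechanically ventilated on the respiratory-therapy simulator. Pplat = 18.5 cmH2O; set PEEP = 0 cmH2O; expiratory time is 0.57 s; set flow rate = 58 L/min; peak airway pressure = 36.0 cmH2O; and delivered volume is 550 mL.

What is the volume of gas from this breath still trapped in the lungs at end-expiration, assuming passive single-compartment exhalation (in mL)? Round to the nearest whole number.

Flow: 58 L/min ÷ 60 = 0.9667 L/s.
R = (PIP − Pplat)/V̇ = (36.0 − 18.5) / 0.9667 = 17.5/0.9667 = 18.103 cmH2O·s/L.
C = Vt/(Pplat − PEEP) = 550.0 / (18.5 − 0) = 550.0/18.5 = 29.73 mL/cmH2O.
τ = R × C = 18.103 × 0.02973 L/cmH2O = 0.5382 s.
Fraction remaining = e^(−Te/τ) = e^(−0.57/0.5382) = 0.3468.
Trapped volume = 550.0 × 0.3468 = 190.74 mL.

191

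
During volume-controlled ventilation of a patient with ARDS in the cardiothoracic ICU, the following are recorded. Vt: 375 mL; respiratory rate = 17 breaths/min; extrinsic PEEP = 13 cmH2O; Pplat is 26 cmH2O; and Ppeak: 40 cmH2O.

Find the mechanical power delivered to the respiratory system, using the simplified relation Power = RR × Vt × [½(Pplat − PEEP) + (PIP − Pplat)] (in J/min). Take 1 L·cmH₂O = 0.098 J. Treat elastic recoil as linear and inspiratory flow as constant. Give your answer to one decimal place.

12.8

Per-breath work = Vt × [½(Pplat−PEEP) + (PIP−Pplat)] = 0.375 × [0.5×13.0 + 14.0] = 0.375 × 20.5 = 7.688 L·cmH2O.
Power = 17 × 7.688 = 130.7 L·cmH2O/min.
× 0.098 J/(L·cmH2O) → 12.809 J/min.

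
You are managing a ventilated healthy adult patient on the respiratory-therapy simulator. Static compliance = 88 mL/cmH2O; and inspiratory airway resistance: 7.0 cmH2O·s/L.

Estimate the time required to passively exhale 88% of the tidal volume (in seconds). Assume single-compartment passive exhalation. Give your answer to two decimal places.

τ = R × C = 7.0 × 88 mL/cmH2O = 7.0 × 0.088 L/cmH2O = 0.616 s.
Exhaled fraction f = 1 − e^(−t/τ) → t = −τ·ln(1 − f) = −0.616·ln(0.12) = 1.306 s.

1.31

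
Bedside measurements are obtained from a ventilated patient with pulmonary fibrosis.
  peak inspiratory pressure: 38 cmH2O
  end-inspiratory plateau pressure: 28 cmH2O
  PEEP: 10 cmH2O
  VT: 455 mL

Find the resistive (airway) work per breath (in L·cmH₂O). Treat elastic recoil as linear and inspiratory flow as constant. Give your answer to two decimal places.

With constant inspiratory flow the resistive pressure is constant at PIP − Pplat = 38 − 28 = 10.0 cmH2O, so resistive work = 10.0 × 0.455 = 4.55 L·cmH2O.

4.55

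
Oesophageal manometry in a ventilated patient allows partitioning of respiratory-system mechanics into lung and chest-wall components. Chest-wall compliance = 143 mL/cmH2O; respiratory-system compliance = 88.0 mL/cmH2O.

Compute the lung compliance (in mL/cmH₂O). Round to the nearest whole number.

229

1/CL = 1/Crs − 1/Ccw.
1/CL = 1/88.0 − 1/143 = 0.004371.
CL = 228.78 mL/cmH2O.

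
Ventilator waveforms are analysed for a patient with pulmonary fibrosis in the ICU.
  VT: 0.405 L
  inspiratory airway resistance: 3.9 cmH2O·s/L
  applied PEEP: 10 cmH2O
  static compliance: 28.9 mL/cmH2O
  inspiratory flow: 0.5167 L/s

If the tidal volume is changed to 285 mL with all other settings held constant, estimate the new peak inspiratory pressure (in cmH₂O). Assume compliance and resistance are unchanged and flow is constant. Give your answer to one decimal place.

PIP = Vt/C + R·V̇ + PEEP (constant-flow equation of motion).
Only the elastic term changes: ΔPIP = ΔVt / C = (285 − 405) / 28.9 = -4.152 cmH2O.
Original PIP = 405/28.9 + 3.9×0.5167 + 10 = 26.029 cmH2O; new PIP = 26.029 + (-4.152) = 21.877 cmH2O.

21.9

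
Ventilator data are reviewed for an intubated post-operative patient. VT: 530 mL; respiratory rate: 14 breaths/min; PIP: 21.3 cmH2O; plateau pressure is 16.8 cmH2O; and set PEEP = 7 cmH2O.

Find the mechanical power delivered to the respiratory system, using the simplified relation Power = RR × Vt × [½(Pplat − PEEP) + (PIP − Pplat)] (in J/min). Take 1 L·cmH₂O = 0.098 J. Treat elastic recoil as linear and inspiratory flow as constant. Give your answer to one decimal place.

6.8

Per-breath work = Vt × [½(Pplat−PEEP) + (PIP−Pplat)] = 0.530 × [0.5×9.8 + 4.5] = 0.530 × 9.4 = 4.982 L·cmH2O.
Power = 14 × 4.982 = 69.748 L·cmH2O/min.
× 0.098 J/(L·cmH2O) → 6.835 J/min.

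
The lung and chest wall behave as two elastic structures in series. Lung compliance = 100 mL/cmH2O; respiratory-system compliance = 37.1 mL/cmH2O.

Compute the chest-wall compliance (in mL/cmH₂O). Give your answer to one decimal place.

1/Ccw = 1/Crs − 1/CL.
1/Ccw = 1/37.1 − 1/100 = 0.01695.
Ccw = 58.997 mL/cmH2O.

59.0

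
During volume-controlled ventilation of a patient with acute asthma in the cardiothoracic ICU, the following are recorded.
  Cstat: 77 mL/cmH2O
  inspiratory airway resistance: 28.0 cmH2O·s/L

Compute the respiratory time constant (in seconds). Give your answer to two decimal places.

2.16

τ = R × C = 28.0 × 77 mL/cmH2O = 28.0 × 0.077 L/cmH2O = 2.156 s.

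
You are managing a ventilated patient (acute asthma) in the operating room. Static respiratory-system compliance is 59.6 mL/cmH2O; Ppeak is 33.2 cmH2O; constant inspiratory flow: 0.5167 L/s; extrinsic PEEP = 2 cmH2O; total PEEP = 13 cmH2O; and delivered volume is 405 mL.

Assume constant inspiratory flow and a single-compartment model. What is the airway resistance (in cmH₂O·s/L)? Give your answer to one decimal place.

25.9

Total PEEP = 13 cmH2O (set 2 + intrinsic 11); this is the baseline alveolar pressure.
Equation of motion (constant flow): PIP = Vt/C + R·V̇ + PEEP.
R·V̇ = PIP − Vt/C − PEEP = 33.2 − 405/59.6 − 13 = 33.2 − 6.795 − 13 = 13.405 cmH2O.
R = 13.405 / 0.5167 = 25.943 cmH2O·s/L.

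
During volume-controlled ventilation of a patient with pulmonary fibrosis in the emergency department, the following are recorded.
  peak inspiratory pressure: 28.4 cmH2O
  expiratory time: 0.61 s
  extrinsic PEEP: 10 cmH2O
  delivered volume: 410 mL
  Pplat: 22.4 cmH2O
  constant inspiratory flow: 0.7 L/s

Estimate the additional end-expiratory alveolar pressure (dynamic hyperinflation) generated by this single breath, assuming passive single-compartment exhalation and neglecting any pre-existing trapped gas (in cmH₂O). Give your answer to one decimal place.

1.4

R = (PIP − Pplat)/V̇ = (28.4 − 22.4) / 0.7 = 6.0/0.7 = 8.571 cmH2O·s/L.
C = Vt/(Pplat − PEEP) = 410.0 / (22.4 − 10) = 410.0/12.4 = 33.065 mL/cmH2O.
τ = R × C = 8.571 × 0.03307 L/cmH2O = 0.2834 s.
Fraction remaining = e^(−Te/τ) = e^(−0.61/0.2834) = 0.1162; trapped volume = 410.0 × 0.1162 = 47.642 mL.
Additional alveolar pressure from trapping ≈ V_trapped / C = 47.642 / 33.065 = 1.441 cmH2O.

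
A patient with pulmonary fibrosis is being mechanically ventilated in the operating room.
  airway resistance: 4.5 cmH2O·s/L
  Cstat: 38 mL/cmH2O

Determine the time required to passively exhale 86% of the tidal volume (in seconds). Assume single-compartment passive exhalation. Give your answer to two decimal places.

τ = R × C = 4.5 × 38 mL/cmH2O = 4.5 × 0.038 L/cmH2O = 0.171 s.
Exhaled fraction f = 1 − e^(−t/τ) → t = −τ·ln(1 − f) = −0.171·ln(0.14) = 0.3362 s.

0.34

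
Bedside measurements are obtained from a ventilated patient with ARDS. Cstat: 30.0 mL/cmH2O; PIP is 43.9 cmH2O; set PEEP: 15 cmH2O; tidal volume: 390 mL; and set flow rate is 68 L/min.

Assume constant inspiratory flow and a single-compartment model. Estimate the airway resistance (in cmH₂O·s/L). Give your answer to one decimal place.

14.0

Flow: 68 L/min ÷ 60 = 1.1333 L/s.
Equation of motion (constant flow): PIP = Vt/C + R·V̇ + PEEP.
R·V̇ = PIP − Vt/C − PEEP = 43.9 − 390/30.0 − 15 = 43.9 − 13.0 − 15 = 15.9 cmH2O.
R = 15.9 / 1.1333 = 14.03 cmH2O·s/L.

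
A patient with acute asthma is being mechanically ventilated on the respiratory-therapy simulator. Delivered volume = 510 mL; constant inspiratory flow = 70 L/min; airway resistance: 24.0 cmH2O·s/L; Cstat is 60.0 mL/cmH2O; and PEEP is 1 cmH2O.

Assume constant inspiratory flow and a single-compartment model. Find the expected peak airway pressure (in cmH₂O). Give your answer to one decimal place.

37.5

Flow: 70 L/min ÷ 60 = 1.1667 L/s.
Equation of motion (constant flow): PIP = Vt/C + R·V̇ + PEEP.
PIP = 510/60.0 + 24.0×1.1667 + 1 = 8.5 + 28.001 + 1 = 37.501 cmH2O.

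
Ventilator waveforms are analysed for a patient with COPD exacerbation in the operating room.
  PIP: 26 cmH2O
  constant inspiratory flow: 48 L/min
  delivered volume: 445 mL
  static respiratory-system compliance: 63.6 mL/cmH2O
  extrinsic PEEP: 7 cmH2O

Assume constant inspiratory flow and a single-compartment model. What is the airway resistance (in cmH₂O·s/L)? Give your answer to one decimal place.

15.0

Flow: 48 L/min ÷ 60 = 0.8 L/s.
Equation of motion (constant flow): PIP = Vt/C + R·V̇ + PEEP.
R·V̇ = PIP − Vt/C − PEEP = 26 − 445/63.6 − 7 = 26 − 6.997 − 7 = 12.003 cmH2O.
R = 12.003 / 0.8 = 15.004 cmH2O·s/L.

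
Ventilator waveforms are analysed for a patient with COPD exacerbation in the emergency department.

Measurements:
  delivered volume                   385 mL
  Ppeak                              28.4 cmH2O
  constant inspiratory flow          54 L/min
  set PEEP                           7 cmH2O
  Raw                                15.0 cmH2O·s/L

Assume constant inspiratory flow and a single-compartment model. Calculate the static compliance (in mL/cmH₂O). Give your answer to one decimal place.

48.7

Flow: 54 L/min ÷ 60 = 0.9 L/s.
Equation of motion (constant flow): PIP = Vt/C + R·V̇ + PEEP.
Vt/C = PIP − R·V̇ − PEEP = 28.4 − 15.0×0.9 − 7 = 28.4 − 13.5 − 7 = 7.9 cmH2O.
C = Vt / 7.9 = 385 / 7.9 = 48.734 mL/cmH2O.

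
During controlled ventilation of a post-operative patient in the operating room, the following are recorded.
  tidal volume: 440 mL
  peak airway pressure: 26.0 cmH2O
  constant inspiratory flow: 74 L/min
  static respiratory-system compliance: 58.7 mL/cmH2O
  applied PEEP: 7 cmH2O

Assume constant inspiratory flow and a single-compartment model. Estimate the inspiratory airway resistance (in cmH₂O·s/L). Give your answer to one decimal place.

9.3

Flow: 74 L/min ÷ 60 = 1.2333 L/s.
Equation of motion (constant flow): PIP = Vt/C + R·V̇ + PEEP.
R·V̇ = PIP − Vt/C − PEEP = 26.0 − 440/58.7 − 7 = 26.0 − 7.496 − 7 = 11.504 cmH2O.
R = 11.504 / 1.2333 = 9.328 cmH2O·s/L.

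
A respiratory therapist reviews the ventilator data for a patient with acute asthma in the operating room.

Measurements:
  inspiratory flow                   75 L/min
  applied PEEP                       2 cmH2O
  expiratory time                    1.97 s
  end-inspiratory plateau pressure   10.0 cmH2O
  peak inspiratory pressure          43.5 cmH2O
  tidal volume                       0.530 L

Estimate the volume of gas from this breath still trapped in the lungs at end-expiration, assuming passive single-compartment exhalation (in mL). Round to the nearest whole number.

Flow: 75 L/min ÷ 60 = 1.25 L/s.
R = (PIP − Pplat)/V̇ = (43.5 − 10.0) / 1.25 = 33.5/1.25 = 26.8 cmH2O·s/L.
C = Vt/(Pplat − PEEP) = 530.0 / (10.0 − 2) = 530.0/8.0 = 66.25 mL/cmH2O.
τ = R × C = 26.8 × 0.06625 L/cmH2O = 1.776 s.
Fraction remaining = e^(−Te/τ) = e^(−1.97/1.776) = 0.3298.
Trapped volume = 530.0 × 0.3298 = 174.79 mL.

175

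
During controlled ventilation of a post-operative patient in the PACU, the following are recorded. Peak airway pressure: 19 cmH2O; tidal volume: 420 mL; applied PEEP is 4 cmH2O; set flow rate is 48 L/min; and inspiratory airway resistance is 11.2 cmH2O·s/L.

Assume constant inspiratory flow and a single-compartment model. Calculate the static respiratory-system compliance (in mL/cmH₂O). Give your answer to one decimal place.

69.5

Flow: 48 L/min ÷ 60 = 0.8 L/s.
Equation of motion (constant flow): PIP = Vt/C + R·V̇ + PEEP.
Vt/C = PIP − R·V̇ − PEEP = 19 − 11.2×0.8 − 4 = 19 − 8.96 − 4 = 6.04 cmH2O.
C = Vt / 6.04 = 420 / 6.04 = 69.536 mL/cmH2O.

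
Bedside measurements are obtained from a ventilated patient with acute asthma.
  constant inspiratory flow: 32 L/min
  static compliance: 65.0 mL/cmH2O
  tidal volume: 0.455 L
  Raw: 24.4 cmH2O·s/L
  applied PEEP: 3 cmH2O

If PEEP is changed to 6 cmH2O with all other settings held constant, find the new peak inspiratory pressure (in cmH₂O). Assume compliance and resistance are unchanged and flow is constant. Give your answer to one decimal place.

26.0

Flow: 32 L/min ÷ 60 = 0.5333 L/s.
PIP = Vt/C + R·V̇ + PEEP (constant-flow equation of motion).
Only the baseline term changes: ΔPIP = ΔPEEP = 6 − 3 = 3.0 cmH2O.
Original PIP = 455/65.0 + 24.4×0.5333 + 3 = 23.013 cmH2O; new PIP = 23.013 + (3.0) = 26.013 cmH2O.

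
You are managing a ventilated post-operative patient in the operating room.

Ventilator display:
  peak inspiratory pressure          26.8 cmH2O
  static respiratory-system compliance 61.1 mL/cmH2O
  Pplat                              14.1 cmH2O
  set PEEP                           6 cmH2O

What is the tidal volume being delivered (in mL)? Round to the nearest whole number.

495

Vt = Cstat × (Pplat − PEEP) = 61.1 × (14.1 − 6) = 61.1 × 8.1 = 494.91 mL.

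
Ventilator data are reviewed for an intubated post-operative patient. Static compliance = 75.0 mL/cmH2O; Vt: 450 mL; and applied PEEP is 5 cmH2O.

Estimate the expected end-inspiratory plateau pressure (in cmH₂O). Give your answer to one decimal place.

Pplat = PEEP + Vt / Cstat = 5 + 450 / 75.0 = 5 + 6.0 = 11.0 cmH2O.

11.0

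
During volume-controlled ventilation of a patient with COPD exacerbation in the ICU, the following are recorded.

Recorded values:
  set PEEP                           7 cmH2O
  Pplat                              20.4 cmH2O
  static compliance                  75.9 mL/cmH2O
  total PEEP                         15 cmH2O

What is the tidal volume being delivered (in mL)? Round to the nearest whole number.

410

End-expiratory occlusion gives total PEEP = 15 cmH2O (intrinsic PEEP = 15 − 7 = 8). Use total PEEP for the elastic gradient.
Vt = Cstat × (Pplat − PEEPtotal) = 75.9 × (20.4 − 15) = 75.9 × 5.4 = 409.86 mL.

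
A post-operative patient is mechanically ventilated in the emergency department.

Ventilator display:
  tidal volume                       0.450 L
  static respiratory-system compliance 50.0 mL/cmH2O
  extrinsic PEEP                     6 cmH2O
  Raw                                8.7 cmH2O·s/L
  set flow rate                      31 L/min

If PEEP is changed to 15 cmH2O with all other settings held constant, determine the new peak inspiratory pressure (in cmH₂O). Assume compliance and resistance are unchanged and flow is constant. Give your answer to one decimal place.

28.5

Flow: 31 L/min ÷ 60 = 0.5167 L/s.
PIP = Vt/C + R·V̇ + PEEP (constant-flow equation of motion).
Only the baseline term changes: ΔPIP = ΔPEEP = 15 − 6 = 9.0 cmH2O.
Original PIP = 450/50.0 + 8.7×0.5167 + 6 = 19.495 cmH2O; new PIP = 19.495 + (9.0) = 28.495 cmH2O.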